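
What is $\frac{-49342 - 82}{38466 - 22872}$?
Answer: $- \frac{24712}{7797} \approx -3.1694$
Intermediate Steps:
$\frac{-49342 - 82}{38466 - 22872} = - \frac{49424}{15594} = \left(-49424\right) \frac{1}{15594} = - \frac{24712}{7797}$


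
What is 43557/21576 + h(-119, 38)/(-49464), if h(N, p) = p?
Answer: 89736815/44468136 ≈ 2.0180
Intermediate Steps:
43557/21576 + h(-119, 38)/(-49464) = 43557/21576 + 38/(-49464) = 43557*(1/21576) + 38*(-1/49464) = 14519/7192 - 19/24732 = 89736815/44468136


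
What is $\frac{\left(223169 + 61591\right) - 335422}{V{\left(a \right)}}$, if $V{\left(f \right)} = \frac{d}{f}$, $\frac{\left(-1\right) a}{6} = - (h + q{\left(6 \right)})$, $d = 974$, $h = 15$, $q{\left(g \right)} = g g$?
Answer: $- \frac{7751286}{487} \approx -15916.0$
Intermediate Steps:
$q{\left(g \right)} = g^{2}$
$a = 306$ ($a = - 6 \left(- (15 + 6^{2})\right) = - 6 \left(- (15 + 36)\right) = - 6 \left(\left(-1\right) 51\right) = \left(-6\right) \left(-51\right) = 306$)
$V{\left(f \right)} = \frac{974}{f}$
$\frac{\left(223169 + 61591\right) - 335422}{V{\left(a \right)}} = \frac{\left(223169 + 61591\right) - 335422}{974 \cdot \frac{1}{306}} = \frac{284760 - 335422}{974 \cdot \frac{1}{306}} = - \frac{50662}{\frac{487}{153}} = \left(-50662\right) \frac{153}{487} = - \frac{7751286}{487}$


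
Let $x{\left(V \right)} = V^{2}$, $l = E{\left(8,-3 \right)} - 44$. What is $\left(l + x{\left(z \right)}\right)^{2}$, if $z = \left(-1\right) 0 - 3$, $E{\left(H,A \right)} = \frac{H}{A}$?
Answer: $\frac{12769}{9} \approx 1418.8$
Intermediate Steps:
$z = -3$ ($z = 0 - 3 = -3$)
$l = - \frac{140}{3}$ ($l = \frac{8}{-3} - 44 = 8 \left(- \frac{1}{3}\right) - 44 = - \frac{8}{3} - 44 = - \frac{140}{3} \approx -46.667$)
$\left(l + x{\left(z \right)}\right)^{2} = \left(- \frac{140}{3} + \left(-3\right)^{2}\right)^{2} = \left(- \frac{140}{3} + 9\right)^{2} = \left(- \frac{113}{3}\right)^{2} = \frac{12769}{9}$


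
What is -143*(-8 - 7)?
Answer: 2145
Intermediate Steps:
-143*(-8 - 7) = -143*(-15) = 2145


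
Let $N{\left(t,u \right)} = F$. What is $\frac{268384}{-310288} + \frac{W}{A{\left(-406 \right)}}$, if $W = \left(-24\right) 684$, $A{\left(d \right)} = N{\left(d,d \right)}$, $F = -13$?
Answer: $\frac{318137426}{252109} \approx 1261.9$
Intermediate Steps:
$N{\left(t,u \right)} = -13$
$A{\left(d \right)} = -13$
$W = -16416$
$\frac{268384}{-310288} + \frac{W}{A{\left(-406 \right)}} = \frac{268384}{-310288} - \frac{16416}{-13} = 268384 \left(- \frac{1}{310288}\right) - - \frac{16416}{13} = - \frac{16774}{19393} + \frac{16416}{13} = \frac{318137426}{252109}$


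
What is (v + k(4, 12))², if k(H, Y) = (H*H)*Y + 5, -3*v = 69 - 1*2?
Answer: 274576/9 ≈ 30508.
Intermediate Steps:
v = -67/3 (v = -(69 - 1*2)/3 = -(69 - 2)/3 = -⅓*67 = -67/3 ≈ -22.333)
k(H, Y) = 5 + Y*H² (k(H, Y) = H²*Y + 5 = Y*H² + 5 = 5 + Y*H²)
(v + k(4, 12))² = (-67/3 + (5 + 12*4²))² = (-67/3 + (5 + 12*16))² = (-67/3 + (5 + 192))² = (-67/3 + 197)² = (524/3)² = 274576/9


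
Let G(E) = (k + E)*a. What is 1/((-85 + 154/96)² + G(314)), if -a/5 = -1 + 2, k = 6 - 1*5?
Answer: 2304/12395209 ≈ 0.00018588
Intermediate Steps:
k = 1 (k = 6 - 5 = 1)
a = -5 (a = -5*(-1 + 2) = -5*1 = -5)
G(E) = -5 - 5*E (G(E) = (1 + E)*(-5) = -5 - 5*E)
1/((-85 + 154/96)² + G(314)) = 1/((-85 + 154/96)² + (-5 - 5*314)) = 1/((-85 + 154*(1/96))² + (-5 - 1570)) = 1/((-85 + 77/48)² - 1575) = 1/((-4003/48)² - 1575) = 1/(16024009/2304 - 1575) = 1/(12395209/2304) = 2304/12395209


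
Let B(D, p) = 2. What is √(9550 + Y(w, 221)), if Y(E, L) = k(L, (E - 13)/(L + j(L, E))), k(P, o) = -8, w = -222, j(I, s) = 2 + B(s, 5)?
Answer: √9542 ≈ 97.683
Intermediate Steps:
j(I, s) = 4 (j(I, s) = 2 + 2 = 4)
Y(E, L) = -8
√(9550 + Y(w, 221)) = √(9550 - 8) = √9542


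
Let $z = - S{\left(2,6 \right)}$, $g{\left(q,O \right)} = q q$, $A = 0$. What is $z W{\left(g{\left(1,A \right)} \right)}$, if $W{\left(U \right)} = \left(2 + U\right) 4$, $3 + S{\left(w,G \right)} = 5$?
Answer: $-24$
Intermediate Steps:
$g{\left(q,O \right)} = q^{2}$
$S{\left(w,G \right)} = 2$ ($S{\left(w,G \right)} = -3 + 5 = 2$)
$W{\left(U \right)} = 8 + 4 U$
$z = -2$ ($z = \left(-1\right) 2 = -2$)
$z W{\left(g{\left(1,A \right)} \right)} = - 2 \left(8 + 4 \cdot 1^{2}\right) = - 2 \left(8 + 4 \cdot 1\right) = - 2 \left(8 + 4\right) = \left(-2\right) 12 = -24$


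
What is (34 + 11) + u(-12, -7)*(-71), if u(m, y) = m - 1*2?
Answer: 1039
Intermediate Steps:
u(m, y) = -2 + m (u(m, y) = m - 2 = -2 + m)
(34 + 11) + u(-12, -7)*(-71) = (34 + 11) + (-2 - 12)*(-71) = 45 - 14*(-71) = 45 + 994 = 1039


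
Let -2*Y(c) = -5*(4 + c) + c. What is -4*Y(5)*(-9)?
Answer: 720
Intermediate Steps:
Y(c) = 10 + 2*c (Y(c) = -(-5*(4 + c) + c)/2 = -((-20 - 5*c) + c)/2 = -(-20 - 4*c)/2 = 10 + 2*c)
-4*Y(5)*(-9) = -4*(10 + 2*5)*(-9) = -4*(10 + 10)*(-9) = -4*20*(-9) = -80*(-9) = 720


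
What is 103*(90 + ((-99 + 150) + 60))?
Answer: 20703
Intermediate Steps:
103*(90 + ((-99 + 150) + 60)) = 103*(90 + (51 + 60)) = 103*(90 + 111) = 103*201 = 20703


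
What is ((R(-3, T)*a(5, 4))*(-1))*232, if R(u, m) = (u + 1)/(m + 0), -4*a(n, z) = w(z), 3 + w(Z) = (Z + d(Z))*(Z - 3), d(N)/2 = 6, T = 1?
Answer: -1508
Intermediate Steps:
d(N) = 12 (d(N) = 2*6 = 12)
w(Z) = -3 + (-3 + Z)*(12 + Z) (w(Z) = -3 + (Z + 12)*(Z - 3) = -3 + (12 + Z)*(-3 + Z) = -3 + (-3 + Z)*(12 + Z))
a(n, z) = 39/4 - 9*z/4 - z²/4 (a(n, z) = -(-39 + z² + 9*z)/4 = 39/4 - 9*z/4 - z²/4)
R(u, m) = (1 + u)/m
((R(-3, T)*a(5, 4))*(-1))*232 = ((((1 - 3)/1)*(39/4 - 9/4*4 - ¼*4²))*(-1))*232 = (((1*(-2))*(39/4 - 9 - ¼*16))*(-1))*232 = (-2*(39/4 - 9 - 4)*(-1))*232 = (-2*(-13/4)*(-1))*232 = ((13/2)*(-1))*232 = -13/2*232 = -1508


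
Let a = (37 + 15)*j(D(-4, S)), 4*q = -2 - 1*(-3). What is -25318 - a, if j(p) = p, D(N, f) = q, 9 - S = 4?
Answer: -25331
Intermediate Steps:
S = 5 (S = 9 - 1*4 = 9 - 4 = 5)
q = 1/4 (q = (-2 - 1*(-3))/4 = (-2 + 3)/4 = (1/4)*1 = 1/4 ≈ 0.25000)
D(N, f) = 1/4
a = 13 (a = (37 + 15)*(1/4) = 52*(1/4) = 13)
-25318 - a = -25318 - 1*13 = -25318 - 13 = -25331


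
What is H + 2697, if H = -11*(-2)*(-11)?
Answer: 2455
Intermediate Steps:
H = -242 (H = 22*(-11) = -242)
H + 2697 = -242 + 2697 = 2455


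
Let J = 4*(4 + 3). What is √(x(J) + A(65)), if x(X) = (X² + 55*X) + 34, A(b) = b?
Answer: √2423 ≈ 49.224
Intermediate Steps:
J = 28 (J = 4*7 = 28)
x(X) = 34 + X² + 55*X
√(x(J) + A(65)) = √((34 + 28² + 55*28) + 65) = √((34 + 784 + 1540) + 65) = √(2358 + 65) = √2423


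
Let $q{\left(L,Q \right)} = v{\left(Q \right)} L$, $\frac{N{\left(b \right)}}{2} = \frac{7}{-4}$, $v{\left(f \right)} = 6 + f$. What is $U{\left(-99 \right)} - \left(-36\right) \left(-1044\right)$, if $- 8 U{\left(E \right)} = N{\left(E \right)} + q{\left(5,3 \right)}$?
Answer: $- \frac{601427}{16} \approx -37589.0$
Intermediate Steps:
$N{\left(b \right)} = - \frac{7}{2}$ ($N{\left(b \right)} = 2 \frac{7}{-4} = 2 \cdot 7 \left(- \frac{1}{4}\right) = 2 \left(- \frac{7}{4}\right) = - \frac{7}{2}$)
$q{\left(L,Q \right)} = L \left(6 + Q\right)$ ($q{\left(L,Q \right)} = \left(6 + Q\right) L = L \left(6 + Q\right)$)
$U{\left(E \right)} = - \frac{83}{16}$ ($U{\left(E \right)} = - \frac{- \frac{7}{2} + 5 \left(6 + 3\right)}{8} = - \frac{- \frac{7}{2} + 5 \cdot 9}{8} = - \frac{- \frac{7}{2} + 45}{8} = \left(- \frac{1}{8}\right) \frac{83}{2} = - \frac{83}{16}$)
$U{\left(-99 \right)} - \left(-36\right) \left(-1044\right) = - \frac{83}{16} - \left(-36\right) \left(-1044\right) = - \frac{83}{16} - 37584 = - \frac{601427}{16}$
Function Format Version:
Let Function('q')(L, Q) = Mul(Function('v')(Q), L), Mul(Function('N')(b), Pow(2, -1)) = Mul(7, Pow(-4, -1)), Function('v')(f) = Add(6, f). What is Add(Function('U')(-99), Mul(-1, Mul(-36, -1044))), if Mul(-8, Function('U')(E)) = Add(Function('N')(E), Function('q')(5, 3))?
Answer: Rational(-601427, 16) ≈ -37589.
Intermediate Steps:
Function('N')(b) = Rational(-7, 2) (Function('N')(b) = Mul(2, Mul(7, Pow(-4, -1))) = Mul(2, Mul(7, Rational(-1, 4))) = Mul(2, Rational(-7, 4)) = Rational(-7, 2))
Function('q')(L, Q) = Mul(L, Add(6, Q)) (Function('q')(L, Q) = Mul(Add(6, Q), L) = Mul(L, Add(6, Q)))
Function('U')(E) = Rational(-83, 16) (Function('U')(E) = Mul(Rational(-1, 8), Add(Rational(-7, 2), Mul(5, Add(6, 3)))) = Mul(Rational(-1, 8), Add(Rational(-7, 2), Mul(5, 9))) = Mul(Rational(-1, 8), Add(Rational(-7, 2), 45)) = Mul(Rational(-1, 8), Rational(83, 2)) = Rational(-83, 16))
Add(Function('U')(-99), Mul(-1, Mul(-36, -1044))) = Add(Rational(-83, 16), Mul(-1, Mul(-36, -1044))) = Add(Rational(-83, 16), Mul(-1, 37584)) = Add(Rational(-83, 16), -37584) = Rational(-601427, 16)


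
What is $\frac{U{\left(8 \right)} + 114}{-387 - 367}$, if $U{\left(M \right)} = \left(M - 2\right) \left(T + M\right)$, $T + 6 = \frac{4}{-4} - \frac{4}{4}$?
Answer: $- \frac{57}{377} \approx -0.15119$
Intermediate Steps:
$T = -8$ ($T = -6 + \left(\frac{4}{-4} - \frac{4}{4}\right) = -6 + \left(4 \left(- \frac{1}{4}\right) - 1\right) = -6 - 2 = -8$)
$U{\left(M \right)} = \left(-8 + M\right) \left(-2 + M\right)$ ($U{\left(M \right)} = \left(M - 2\right) \left(-8 + M\right) = \left(-2 + M\right) \left(-8 + M\right) = \left(-8 + M\right) \left(-2 + M\right)$)
$\frac{U{\left(8 \right)} + 114}{-387 - 367} = \frac{\left(16 + 8^{2} - 80\right) + 114}{-387 - 367} = \frac{\left(16 + 64 - 80\right) + 114}{-754} = \left(0 + 114\right) \left(- \frac{1}{754}\right) = 114 \left(- \frac{1}{754}\right) = - \frac{57}{377}$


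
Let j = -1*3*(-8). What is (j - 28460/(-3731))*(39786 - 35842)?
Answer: 465407776/3731 ≈ 1.2474e+5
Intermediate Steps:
j = 24 (j = -3*(-8) = 24)
(j - 28460/(-3731))*(39786 - 35842) = (24 - 28460/(-3731))*(39786 - 35842) = (24 - 28460*(-1/3731))*3944 = (24 + 28460/3731)*3944 = (118004/3731)*3944 = 465407776/3731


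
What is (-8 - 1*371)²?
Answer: 143641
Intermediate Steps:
(-8 - 1*371)² = (-8 - 371)² = (-379)² = 143641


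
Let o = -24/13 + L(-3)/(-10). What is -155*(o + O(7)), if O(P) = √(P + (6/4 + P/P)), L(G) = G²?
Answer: 11067/26 - 155*√38/2 ≈ -52.088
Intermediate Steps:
O(P) = √(5/2 + P) (O(P) = √(P + (6*(¼) + 1)) = √(P + (3/2 + 1)) = √(P + 5/2) = √(5/2 + P))
o = -357/130 (o = -24/13 + (-3)²/(-10) = -24*1/13 + 9*(-⅒) = -24/13 - 9/10 = -357/130 ≈ -2.7462)
-155*(o + O(7)) = -155*(-357/130 + √(10 + 4*7)/2) = -155*(-357/130 + √(10 + 28)/2) = -155*(-357/130 + √38/2) = 11067/26 - 155*√38/2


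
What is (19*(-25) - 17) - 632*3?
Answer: -2388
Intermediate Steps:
(19*(-25) - 17) - 632*3 = (-475 - 17) - 1896 = -492 - 1896 = -2388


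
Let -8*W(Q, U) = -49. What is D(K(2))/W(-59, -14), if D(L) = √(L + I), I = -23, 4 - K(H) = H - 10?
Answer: 8*I*√11/49 ≈ 0.54149*I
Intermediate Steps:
K(H) = 14 - H (K(H) = 4 - (H - 10) = 4 - (-10 + H) = 4 + (10 - H) = 14 - H)
W(Q, U) = 49/8 (W(Q, U) = -⅛*(-49) = 49/8)
D(L) = √(-23 + L) (D(L) = √(L - 23) = √(-23 + L))
D(K(2))/W(-59, -14) = √(-23 + (14 - 1*2))/(49/8) = √(-23 + (14 - 2))*(8/49) = √(-23 + 12)*(8/49) = √(-11)*(8/49) = (I*√11)*(8/49) = 8*I*√11/49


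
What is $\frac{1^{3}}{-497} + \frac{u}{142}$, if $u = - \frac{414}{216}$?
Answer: $- \frac{185}{11928} \approx -0.01551$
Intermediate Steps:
$u = - \frac{23}{12}$ ($u = \left(-414\right) \frac{1}{216} = - \frac{23}{12} \approx -1.9167$)
$\frac{1^{3}}{-497} + \frac{u}{142} = \frac{1^{3}}{-497} - \frac{23}{12 \cdot 142} = 1 \left(- \frac{1}{497}\right) - \frac{23}{1704} = - \frac{1}{497} - \frac{23}{1704} = - \frac{185}{11928}$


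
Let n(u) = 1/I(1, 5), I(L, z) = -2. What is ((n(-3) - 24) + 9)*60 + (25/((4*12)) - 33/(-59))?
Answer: -2630701/2832 ≈ -928.92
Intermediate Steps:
n(u) = -1/2 (n(u) = 1/(-2) = -1/2)
((n(-3) - 24) + 9)*60 + (25/((4*12)) - 33/(-59)) = ((-1/2 - 24) + 9)*60 + (25/((4*12)) - 33/(-59)) = (-49/2 + 9)*60 + (25/48 - 33*(-1/59)) = -31/2*60 + (25*(1/48) + 33/59) = -930 + (25/48 + 33/59) = -930 + 3059/2832 = -2630701/2832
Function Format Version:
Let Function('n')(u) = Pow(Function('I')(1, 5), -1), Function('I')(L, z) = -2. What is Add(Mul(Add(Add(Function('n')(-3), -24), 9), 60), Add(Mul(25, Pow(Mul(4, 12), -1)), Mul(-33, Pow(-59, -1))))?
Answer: Rational(-2630701, 2832) ≈ -928.92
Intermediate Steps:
Function('n')(u) = Rational(-1, 2) (Function('n')(u) = Pow(-2, -1) = Rational(-1, 2))
Add(Mul(Add(Add(Function('n')(-3), -24), 9), 60), Add(Mul(25, Pow(Mul(4, 12), -1)), Mul(-33, Pow(-59, -1)))) = Add(Mul(Add(Add(Rational(-1, 2), -24), 9), 60), Add(Mul(25, Pow(Mul(4, 12), -1)), Mul(-33, Pow(-59, -1)))) = Add(Mul(Add(Rational(-49, 2), 9), 60), Add(Mul(25, Pow(48, -1)), Mul(-33, Rational(-1, 59)))) = Add(Mul(Rational(-31, 2), 60), Add(Mul(25, Rational(1, 48)), Rational(33, 59))) = Add(-930, Add(Rational(25, 48), Rational(33, 59))) = Add(-930, Rational(3059, 2832)) = Rational(-2630701, 2832)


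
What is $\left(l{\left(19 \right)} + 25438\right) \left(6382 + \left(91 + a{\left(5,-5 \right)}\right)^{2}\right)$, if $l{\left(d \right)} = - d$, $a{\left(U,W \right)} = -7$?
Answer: $341580522$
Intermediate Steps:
$\left(l{\left(19 \right)} + 25438\right) \left(6382 + \left(91 + a{\left(5,-5 \right)}\right)^{2}\right) = \left(\left(-1\right) 19 + 25438\right) \left(6382 + \left(91 - 7\right)^{2}\right) = \left(-19 + 25438\right) \left(6382 + 84^{2}\right) = 25419 \left(6382 + 7056\right) = 25419 \cdot 13438 = 341580522$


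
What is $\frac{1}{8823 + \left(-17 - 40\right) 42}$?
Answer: $\frac{1}{6429} \approx 0.00015555$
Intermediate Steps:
$\frac{1}{8823 + \left(-17 - 40\right) 42} = \frac{1}{8823 - 2394} = \frac{1}{6429}$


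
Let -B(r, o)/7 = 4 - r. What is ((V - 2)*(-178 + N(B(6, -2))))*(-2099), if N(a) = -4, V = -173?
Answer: -66853150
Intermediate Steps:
B(r, o) = -28 + 7*r (B(r, o) = -7*(4 - r) = -28 + 7*r)
((V - 2)*(-178 + N(B(6, -2))))*(-2099) = ((-173 - 2)*(-178 - 4))*(-2099) = -175*(-182)*(-2099) = 31850*(-2099) = -66853150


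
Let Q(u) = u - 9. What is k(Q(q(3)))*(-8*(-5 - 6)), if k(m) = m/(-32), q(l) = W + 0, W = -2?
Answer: 121/4 ≈ 30.250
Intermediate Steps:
q(l) = -2 (q(l) = -2 + 0 = -2)
Q(u) = -9 + u
k(m) = -m/32 (k(m) = m*(-1/32) = -m/32)
k(Q(q(3)))*(-8*(-5 - 6)) = (-(-9 - 2)/32)*(-8*(-5 - 6)) = (-1/32*(-11))*(-8*(-11)) = (11/32)*88 = 121/4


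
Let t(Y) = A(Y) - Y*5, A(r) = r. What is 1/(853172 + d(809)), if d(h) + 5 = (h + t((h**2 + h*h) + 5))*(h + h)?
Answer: -1/8469472295 ≈ -1.1807e-10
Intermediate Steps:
t(Y) = -4*Y (t(Y) = Y - Y*5 = Y - 5*Y = -4*Y)
d(h) = -5 + 2*h*(-20 + h - 8*h**2) (d(h) = -5 + (h - 4*((h**2 + h*h) + 5))*(h + h) = -5 + (h - 4*((h**2 + h**2) + 5))*(2*h) = -5 + (h - 4*(2*h**2 + 5))*(2*h) = -5 + (h - 4*(5 + 2*h**2))*(2*h) = -5 + (h + (-20 - 8*h**2))*(2*h) = -5 + (-20 + h - 8*h**2)*(2*h) = -5 + 2*h*(-20 + h - 8*h**2))
1/(853172 + d(809)) = 1/(853172 + (-5 - 40*809 - 16*809**3 + 2*809**2)) = 1/(853172 + (-5 - 32360 - 16*529475129 + 2*654481)) = 1/(853172 + (-5 - 32360 - 8471602064 + 1308962)) = 1/(853172 - 8470325467) = 1/(-8469472295) = -1/8469472295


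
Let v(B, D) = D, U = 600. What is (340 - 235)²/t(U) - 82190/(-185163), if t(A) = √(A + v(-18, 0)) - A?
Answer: -1992190265/110912637 - 735*√6/2396 ≈ -18.713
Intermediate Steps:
t(A) = √A - A (t(A) = √(A + 0) - A = √A - A)
(340 - 235)²/t(U) - 82190/(-185163) = (340 - 235)²/(√600 - 1*600) - 82190/(-185163) = 105²/(10*√6 - 600) - 82190*(-1/185163) = 11025/(-600 + 10*√6) + 82190/185163 = 82190/185163 + 11025/(-600 + 10*√6)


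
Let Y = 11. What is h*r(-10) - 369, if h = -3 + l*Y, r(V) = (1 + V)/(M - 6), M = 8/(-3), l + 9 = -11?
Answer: -15615/26 ≈ -600.58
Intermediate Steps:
l = -20 (l = -9 - 11 = -20)
M = -8/3 (M = 8*(-1/3) = -8/3 ≈ -2.6667)
r(V) = -3/26 - 3*V/26 (r(V) = (1 + V)/(-8/3 - 6) = (1 + V)/(-26/3) = (1 + V)*(-3/26) = -3/26 - 3*V/26)
h = -223 (h = -3 - 20*11 = -3 - 220 = -223)
h*r(-10) - 369 = -223*(-3/26 - 3/26*(-10)) - 369 = -223*(-3/26 + 15/13) - 369 = -223*27/26 - 369 = -6021/26 - 369 = -15615/26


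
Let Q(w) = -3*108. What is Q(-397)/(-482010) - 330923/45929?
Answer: -26582219039/3689706215 ≈ -7.2044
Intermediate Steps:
Q(w) = -324
Q(-397)/(-482010) - 330923/45929 = -324/(-482010) - 330923/45929 = -324*(-1/482010) - 330923*1/45929 = 54/80335 - 330923/45929 = -26582219039/3689706215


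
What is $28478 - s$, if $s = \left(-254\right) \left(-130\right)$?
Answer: $-4542$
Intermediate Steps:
$s = 33020$
$28478 - s = 28478 - 33020 = -4542$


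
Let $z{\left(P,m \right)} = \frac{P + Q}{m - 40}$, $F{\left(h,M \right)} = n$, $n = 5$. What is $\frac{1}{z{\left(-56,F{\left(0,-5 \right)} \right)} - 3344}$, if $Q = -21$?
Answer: $- \frac{5}{16709} \approx -0.00029924$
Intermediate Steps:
$F{\left(h,M \right)} = 5$
$z{\left(P,m \right)} = \frac{-21 + P}{-40 + m}$ ($z{\left(P,m \right)} = \frac{P - 21}{m - 40} = \frac{-21 + P}{-40 + m}$)
$\frac{1}{z{\left(-56,F{\left(0,-5 \right)} \right)} - 3344} = \frac{1}{\frac{-21 - 56}{-40 + 5} - 3344} = \frac{1}{\frac{1}{-35} \left(-77\right) - 3344} = \frac{1}{\left(- \frac{1}{35}\right) \left(-77\right) - 3344} = \frac{1}{\frac{11}{5} - 3344} = \frac{1}{- \frac{16709}{5}} = - \frac{5}{16709}$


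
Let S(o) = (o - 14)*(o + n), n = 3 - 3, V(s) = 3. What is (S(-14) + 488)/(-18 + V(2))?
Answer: -176/3 ≈ -58.667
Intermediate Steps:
n = 0
S(o) = o*(-14 + o) (S(o) = (o - 14)*(o + 0) = (-14 + o)*o = o*(-14 + o))
(S(-14) + 488)/(-18 + V(2)) = (-14*(-14 - 14) + 488)/(-18 + 3) = (-14*(-28) + 488)/(-15) = (392 + 488)*(-1/15) = 880*(-1/15) = -176/3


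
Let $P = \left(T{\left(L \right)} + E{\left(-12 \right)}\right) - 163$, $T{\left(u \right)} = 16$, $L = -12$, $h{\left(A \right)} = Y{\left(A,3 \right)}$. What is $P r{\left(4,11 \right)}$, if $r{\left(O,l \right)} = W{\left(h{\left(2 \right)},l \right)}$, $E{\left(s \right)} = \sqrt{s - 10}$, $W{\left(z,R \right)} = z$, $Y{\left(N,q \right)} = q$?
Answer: $-441 + 3 i \sqrt{22} \approx -441.0 + 14.071 i$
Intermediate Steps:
$h{\left(A \right)} = 3$
$E{\left(s \right)} = \sqrt{-10 + s}$
$r{\left(O,l \right)} = 3$
$P = -147 + i \sqrt{22}$ ($P = \left(16 + \sqrt{-10 - 12}\right) - 163 = \left(16 + \sqrt{-22}\right) - 163 = \left(16 + i \sqrt{22}\right) - 163 = -147 + i \sqrt{22} \approx -147.0 + 4.6904 i$)
$P r{\left(4,11 \right)} = \left(-147 + i \sqrt{22}\right) 3 = -441 + 3 i \sqrt{22}$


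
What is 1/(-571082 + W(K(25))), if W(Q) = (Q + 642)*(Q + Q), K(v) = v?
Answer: -1/537732 ≈ -1.8597e-6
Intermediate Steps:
W(Q) = 2*Q*(642 + Q) (W(Q) = (642 + Q)*(2*Q) = 2*Q*(642 + Q))
1/(-571082 + W(K(25))) = 1/(-571082 + 2*25*(642 + 25)) = 1/(-571082 + 2*25*667) = 1/(-571082 + 33350) = 1/(-537732) = -1/537732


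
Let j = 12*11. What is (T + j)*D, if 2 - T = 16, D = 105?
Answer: 12390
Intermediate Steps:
T = -14 (T = 2 - 1*16 = 2 - 16 = -14)
j = 132
(T + j)*D = (-14 + 132)*105 = 118*105 = 12390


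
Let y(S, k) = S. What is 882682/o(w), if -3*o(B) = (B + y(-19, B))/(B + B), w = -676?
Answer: -3580158192/695 ≈ -5.1513e+6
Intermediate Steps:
o(B) = -(-19 + B)/(6*B) (o(B) = -(B - 19)/(3*(B + B)) = -(-19 + B)/(3*(2*B)) = -(-19 + B)*1/(2*B)/3 = -(-19 + B)/(6*B))
882682/o(w) = 882682/(((1/6)*(19 - 1*(-676))/(-676))) = 882682/(((1/6)*(-1/676)*(19 + 676))) = 882682/(((1/6)*(-1/676)*695)) = 882682/(-695/4056) = 882682*(-4056/695) = -3580158192/695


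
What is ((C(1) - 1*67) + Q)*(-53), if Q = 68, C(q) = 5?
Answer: -318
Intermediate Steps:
((C(1) - 1*67) + Q)*(-53) = ((5 - 1*67) + 68)*(-53) = ((5 - 67) + 68)*(-53) = (-62 + 68)*(-53) = 6*(-53) = -318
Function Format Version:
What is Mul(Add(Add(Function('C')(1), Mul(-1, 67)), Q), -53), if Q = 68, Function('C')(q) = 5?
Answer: -318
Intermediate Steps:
Mul(Add(Add(Function('C')(1), Mul(-1, 67)), Q), -53) = Mul(Add(Add(5, Mul(-1, 67)), 68), -53) = Mul(Add(Add(5, -67), 68), -53) = Mul(Add(-62, 68), -53) = Mul(6, -53) = -318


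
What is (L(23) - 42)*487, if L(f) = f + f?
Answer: 1948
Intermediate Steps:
L(f) = 2*f
(L(23) - 42)*487 = (2*23 - 42)*487 = (46 - 42)*487 = 4*487 = 1948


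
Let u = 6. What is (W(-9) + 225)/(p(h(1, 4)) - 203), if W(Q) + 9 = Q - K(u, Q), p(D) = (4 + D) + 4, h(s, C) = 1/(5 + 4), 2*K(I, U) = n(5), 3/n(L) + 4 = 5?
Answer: -3699/3508 ≈ -1.0544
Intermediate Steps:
n(L) = 3 (n(L) = 3/(-4 + 5) = 3/1 = 3*1 = 3)
K(I, U) = 3/2 (K(I, U) = (1/2)*3 = 3/2)
h(s, C) = 1/9
p(D) = 8 + D
W(Q) = -21/2 + Q (W(Q) = -9 + (Q - 1*3/2) = -9 + (Q - 3/2) = -9 + (-3/2 + Q) = -21/2 + Q)
(W(-9) + 225)/(p(h(1, 4)) - 203) = ((-21/2 - 9) + 225)/((8 + 1/9) - 203) = (-39/2 + 225)/(73/9 - 203) = 411/(2*(-1754/9)) = (411/2)*(-9/1754) = -3699/3508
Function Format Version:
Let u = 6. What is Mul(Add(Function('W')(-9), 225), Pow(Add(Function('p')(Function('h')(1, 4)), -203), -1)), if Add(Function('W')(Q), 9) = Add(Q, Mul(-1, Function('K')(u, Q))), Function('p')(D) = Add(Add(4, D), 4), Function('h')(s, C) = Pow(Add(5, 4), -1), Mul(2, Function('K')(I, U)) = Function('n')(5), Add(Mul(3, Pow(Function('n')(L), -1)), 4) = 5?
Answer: Rational(-3699, 3508) ≈ -1.0544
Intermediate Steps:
Function('n')(L) = 3 (Function('n')(L) = Mul(3, Pow(Add(-4, 5), -1)) = Mul(3, Pow(1, -1)) = Mul(3, 1) = 3)
Function('K')(I, U) = Rational(3, 2) (Function('K')(I, U) = Mul(Rational(1, 2), 3) = Rational(3, 2))
Function('h')(s, C) = Rational(1, 9) (Function('h')(s, C) = Pow(9, -1) = Rational(1, 9))
Function('p')(D) = Add(8, D)
Function('W')(Q) = Add(Rational(-21, 2), Q) (Function('W')(Q) = Add(-9, Add(Q, Mul(-1, Rational(3, 2)))) = Add(-9, Add(Q, Rational(-3, 2))) = Add(-9, Add(Rational(-3, 2), Q)) = Add(Rational(-21, 2), Q))
Mul(Add(Function('W')(-9), 225), Pow(Add(Function('p')(Function('h')(1, 4)), -203), -1)) = Mul(Add(Add(Rational(-21, 2), -9), 225), Pow(Add(Add(8, Rational(1, 9)), -203), -1)) = Mul(Add(Rational(-39, 2), 225), Pow(Add(Rational(73, 9), -203), -1)) = Mul(Rational(411, 2), Pow(Rational(-1754, 9), -1)) = Mul(Rational(411, 2), Rational(-9, 1754)) = Rational(-3699, 3508)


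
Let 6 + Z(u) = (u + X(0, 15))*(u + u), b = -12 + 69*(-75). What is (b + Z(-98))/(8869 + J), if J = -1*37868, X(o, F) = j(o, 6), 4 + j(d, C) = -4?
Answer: -15583/28999 ≈ -0.53736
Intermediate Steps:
j(d, C) = -8 (j(d, C) = -4 - 4 = -8)
X(o, F) = -8
b = -5187 (b = -12 - 5175 = -5187)
Z(u) = -6 + 2*u*(-8 + u) (Z(u) = -6 + (u - 8)*(u + u) = -6 + (-8 + u)*(2*u) = -6 + 2*u*(-8 + u))
J = -37868
(b + Z(-98))/(8869 + J) = (-5187 + (-6 - 16*(-98) + 2*(-98)²))/(8869 - 37868) = (-5187 + (-6 + 1568 + 2*9604))/(-28999) = (-5187 + (-6 + 1568 + 19208))*(-1/28999) = (-5187 + 20770)*(-1/28999) = 15583*(-1/28999) = -15583/28999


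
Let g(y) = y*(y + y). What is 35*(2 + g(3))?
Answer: 700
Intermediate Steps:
g(y) = 2*y² (g(y) = y*(2*y) = 2*y²)
35*(2 + g(3)) = 35*(2 + 2*3²) = 35*(2 + 2*9) = 35*(2 + 18) = 35*20 = 700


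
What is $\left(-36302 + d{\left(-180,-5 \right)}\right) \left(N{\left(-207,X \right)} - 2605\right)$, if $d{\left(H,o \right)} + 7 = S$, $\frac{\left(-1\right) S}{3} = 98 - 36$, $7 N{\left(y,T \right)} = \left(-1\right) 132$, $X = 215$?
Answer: $\frac{670303665}{7} \approx 9.5758 \cdot 10^{7}$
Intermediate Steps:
$N{\left(y,T \right)} = - \frac{132}{7}$ ($N{\left(y,T \right)} = \frac{\left(-1\right) 132}{7} = \frac{1}{7} \left(-132\right) = - \frac{132}{7}$)
$S = -186$ ($S = - 3 \left(98 - 36\right) = \left(-3\right) 62 = -186$)
$d{\left(H,o \right)} = -193$ ($d{\left(H,o \right)} = -7 - 186 = -193$)
$\left(-36302 + d{\left(-180,-5 \right)}\right) \left(N{\left(-207,X \right)} - 2605\right) = \left(-36302 - 193\right) \left(- \frac{132}{7} - 2605\right) = \left(-36495\right) \left(- \frac{18367}{7}\right) = \frac{670303665}{7}$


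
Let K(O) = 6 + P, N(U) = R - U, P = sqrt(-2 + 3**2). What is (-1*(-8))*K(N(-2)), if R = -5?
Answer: 48 + 8*sqrt(7) ≈ 69.166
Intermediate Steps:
P = sqrt(7) (P = sqrt(-2 + 9) = sqrt(7) ≈ 2.6458)
N(U) = -5 - U
K(O) = 6 + sqrt(7)
(-1*(-8))*K(N(-2)) = (-1*(-8))*(6 + sqrt(7)) = 8*(6 + sqrt(7)) = 48 + 8*sqrt(7)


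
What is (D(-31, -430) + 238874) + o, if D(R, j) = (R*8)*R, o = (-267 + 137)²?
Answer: 263462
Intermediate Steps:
o = 16900 (o = (-130)² = 16900)
D(R, j) = 8*R² (D(R, j) = (8*R)*R = 8*R²)
(D(-31, -430) + 238874) + o = (8*(-31)² + 238874) + 16900 = (8*961 + 238874) + 16900 = (7688 + 238874) + 16900 = 246562 + 16900 = 263462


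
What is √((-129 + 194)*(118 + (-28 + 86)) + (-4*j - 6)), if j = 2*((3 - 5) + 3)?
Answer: √11426 ≈ 106.89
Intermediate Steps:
j = 2 (j = 2*(-2 + 3) = 2*1 = 2)
√((-129 + 194)*(118 + (-28 + 86)) + (-4*j - 6)) = √((-129 + 194)*(118 + (-28 + 86)) + (-4*2 - 6)) = √(65*(118 + 58) + (-8 - 6)) = √(65*176 - 14) = √(11440 - 14) = √11426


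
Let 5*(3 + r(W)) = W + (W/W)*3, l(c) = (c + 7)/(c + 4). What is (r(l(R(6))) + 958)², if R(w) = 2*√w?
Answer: 182596077/200 + 5733*√6/20 ≈ 9.1368e+5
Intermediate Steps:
l(c) = (7 + c)/(4 + c)
r(W) = -12/5 + W/5 (r(W) = -3 + (W + (W/W)*3)/5 = -3 + (W + 1*3)/5 = -3 + (W + 3)/5 = -3 + (3 + W)/5 = -3 + (⅗ + W/5) = -12/5 + W/5)
(r(l(R(6))) + 958)² = ((-12/5 + ((7 + 2*√6)/(4 + 2*√6))/5) + 958)² = ((-12/5 + (7 + 2*√6)/(5*(4 + 2*√6))) + 958)² = (4778/5 + (7 + 2*√6)/(5*(4 + 2*√6)))²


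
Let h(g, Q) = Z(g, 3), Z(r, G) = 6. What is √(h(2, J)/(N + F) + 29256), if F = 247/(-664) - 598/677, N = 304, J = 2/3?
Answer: 2*√135463363164533601606/136092221 ≈ 171.04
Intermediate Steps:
J = ⅔ (J = 2*(⅓) = ⅔ ≈ 0.66667)
h(g, Q) = 6
F = -564291/449528 (F = 247*(-1/664) - 598*1/677 = -247/664 - 598/677 = -564291/449528 ≈ -1.2553)
√(h(2, J)/(N + F) + 29256) = √(6/(304 - 564291/449528) + 29256) = √(6/(136092221/449528) + 29256) = √(6*(449528/136092221) + 29256) = √(2697168/136092221 + 29256) = √(3981516714744/136092221) = 2*√135463363164533601606/136092221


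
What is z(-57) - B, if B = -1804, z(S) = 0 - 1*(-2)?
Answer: 1806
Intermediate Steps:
z(S) = 2 (z(S) = 0 + 2 = 2)
z(-57) - B = 2 - 1*(-1804) = 2 + 1804 = 1806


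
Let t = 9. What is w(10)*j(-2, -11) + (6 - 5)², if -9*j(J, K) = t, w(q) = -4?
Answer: 5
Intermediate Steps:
j(J, K) = -1 (j(J, K) = -⅑*9 = -1)
w(10)*j(-2, -11) + (6 - 5)² = -4*(-1) + (6 - 5)² = 4 + 1² = 4 + 1 = 5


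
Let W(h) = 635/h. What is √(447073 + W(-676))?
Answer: √302220713/26 ≈ 668.63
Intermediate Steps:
√(447073 + W(-676)) = √(447073 + 635/(-676)) = √(447073 + 635*(-1/676)) = √(447073 - 635/676) = √(302220713/676) = √302220713/26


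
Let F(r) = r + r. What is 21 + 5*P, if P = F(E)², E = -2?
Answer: 101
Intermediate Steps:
F(r) = 2*r
P = 16 (P = (2*(-2))² = (-4)² = 16)
21 + 5*P = 21 + 5*16 = 21 + 80 = 101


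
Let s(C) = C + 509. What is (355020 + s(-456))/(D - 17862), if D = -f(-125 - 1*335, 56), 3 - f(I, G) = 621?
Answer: -355073/17244 ≈ -20.591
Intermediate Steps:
f(I, G) = -618 (f(I, G) = 3 - 1*621 = 3 - 621 = -618)
D = 618 (D = -1*(-618) = 618)
s(C) = 509 + C
(355020 + s(-456))/(D - 17862) = (355020 + (509 - 456))/(618 - 17862) = (355020 + 53)/(-17244) = 355073*(-1/17244) = -355073/17244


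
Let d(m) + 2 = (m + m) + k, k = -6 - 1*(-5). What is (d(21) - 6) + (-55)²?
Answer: 3058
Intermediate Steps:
k = -1 (k = -6 + 5 = -1)
d(m) = -3 + 2*m (d(m) = -2 + ((m + m) - 1) = -2 + (2*m - 1) = -2 + (-1 + 2*m) = -3 + 2*m)
(d(21) - 6) + (-55)² = ((-3 + 2*21) - 6) + (-55)² = ((-3 + 42) - 6) + 3025 = (39 - 6) + 3025 = 33 + 3025 = 3058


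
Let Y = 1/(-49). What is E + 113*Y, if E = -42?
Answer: -2171/49 ≈ -44.306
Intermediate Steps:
Y = -1/49 ≈ -0.020408
E + 113*Y = -42 + 113*(-1/49) = -42 - 113/49 = -2171/49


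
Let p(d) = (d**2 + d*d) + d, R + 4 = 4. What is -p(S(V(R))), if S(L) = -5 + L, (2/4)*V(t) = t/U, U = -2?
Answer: -45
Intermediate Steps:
R = 0 (R = -4 + 4 = 0)
V(t) = -t (V(t) = 2*(t/(-2)) = 2*(t*(-1/2)) = 2*(-t/2) = -t)
p(d) = d + 2*d**2 (p(d) = (d**2 + d**2) + d = 2*d**2 + d = d + 2*d**2)
-p(S(V(R))) = -(-5 - 1*0)*(1 + 2*(-5 - 1*0)) = -(-5 + 0)*(1 + 2*(-5 + 0)) = -(-5)*(1 + 2*(-5)) = -(-5)*(1 - 10) = -(-5)*(-9) = -1*45 = -45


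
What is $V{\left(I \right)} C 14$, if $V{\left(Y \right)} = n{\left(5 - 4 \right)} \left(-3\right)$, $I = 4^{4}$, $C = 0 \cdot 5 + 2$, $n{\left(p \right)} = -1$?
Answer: $84$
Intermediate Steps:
$C = 2$ ($C = 0 + 2 = 2$)
$I = 256$
$V{\left(Y \right)} = 3$ ($V{\left(Y \right)} = \left(-1\right) \left(-3\right) = 3$)
$V{\left(I \right)} C 14 = 3 \cdot 2 \cdot 14 = 6 \cdot 14 = 84$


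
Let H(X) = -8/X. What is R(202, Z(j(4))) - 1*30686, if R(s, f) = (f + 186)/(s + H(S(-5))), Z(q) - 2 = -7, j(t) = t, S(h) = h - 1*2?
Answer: -43634225/1422 ≈ -30685.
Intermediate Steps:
S(h) = -2 + h (S(h) = h - 2 = -2 + h)
Z(q) = -5 (Z(q) = 2 - 7 = -5)
R(s, f) = (186 + f)/(8/7 + s) (R(s, f) = (f + 186)/(s - 8/(-2 - 5)) = (186 + f)/(s - 8/(-7)) = (186 + f)/(s - 8*(-1/7)) = (186 + f)/(s + 8/7) = (186 + f)/(8/7 + s))
R(202, Z(j(4))) - 1*30686 = 7*(186 - 5)/(8 + 7*202) - 1*30686 = 7*181/(8 + 1414) - 30686 = 7*181/1422 - 30686 = 7*(1/1422)*181 - 30686 = 1267/1422 - 30686 = -43634225/1422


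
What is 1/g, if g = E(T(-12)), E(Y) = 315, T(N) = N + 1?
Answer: 1/315 ≈ 0.0031746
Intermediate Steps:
T(N) = 1 + N
g = 315
1/g = 1/315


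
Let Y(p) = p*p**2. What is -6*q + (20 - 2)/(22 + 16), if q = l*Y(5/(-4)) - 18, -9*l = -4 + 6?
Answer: 96553/912 ≈ 105.87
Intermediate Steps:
Y(p) = p**3
l = -2/9 (l = -(-4 + 6)/9 = -1/9*2 = -2/9 ≈ -0.22222)
q = -5059/288 (q = -2*(5/(-4))**3/9 - 18 = -2*(5*(-1/4))**3/9 - 18 = -2*(-5/4)**3/9 - 18 = -2/9*(-125/64) - 18 = 125/288 - 18 = -5059/288 ≈ -17.566)
-6*q + (20 - 2)/(22 + 16) = -6*(-5059/288) + (20 - 2)/(22 + 16) = 5059/48 + 18/38 = 5059/48 + 18*(1/38) = 5059/48 + 9/19 = 96553/912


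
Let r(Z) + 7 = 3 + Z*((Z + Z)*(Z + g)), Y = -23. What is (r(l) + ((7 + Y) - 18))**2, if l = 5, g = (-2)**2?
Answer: 169744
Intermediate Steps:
g = 4
r(Z) = -4 + 2*Z**2*(4 + Z) (r(Z) = -7 + (3 + Z*((Z + Z)*(Z + 4))) = -7 + (3 + Z*((2*Z)*(4 + Z))) = -7 + (3 + Z*(2*Z*(4 + Z))) = -7 + (3 + 2*Z**2*(4 + Z)) = -4 + 2*Z**2*(4 + Z))
(r(l) + ((7 + Y) - 18))**2 = ((-4 + 2*5**3 + 8*5**2) + ((7 - 23) - 18))**2 = ((-4 + 2*125 + 8*25) + (-16 - 18))**2 = ((-4 + 250 + 200) - 34)**2 = (446 - 34)**2 = 412**2 = 169744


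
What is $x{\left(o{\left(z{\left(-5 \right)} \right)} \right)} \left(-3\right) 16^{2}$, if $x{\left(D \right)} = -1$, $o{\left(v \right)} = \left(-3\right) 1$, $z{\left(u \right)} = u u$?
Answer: $768$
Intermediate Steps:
$z{\left(u \right)} = u^{2}$
$o{\left(v \right)} = -3$
$x{\left(o{\left(z{\left(-5 \right)} \right)} \right)} \left(-3\right) 16^{2} = \left(-1\right) \left(-3\right) 16^{2} = 3 \cdot 256 = 768$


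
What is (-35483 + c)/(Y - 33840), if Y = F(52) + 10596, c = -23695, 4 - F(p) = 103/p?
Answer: 1025752/402861 ≈ 2.5462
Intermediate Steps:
F(p) = 4 - 103/p
Y = 551097/52 (Y = (4 - 103/52) + 10596 = 105/52 + 10596 = 551097/52 ≈ 10598.)
(-35483 + c)/(Y - 33840) = (-35483 - 23695)/(551097/52 - 33840) = -59178/(-1208583/52) = -59178*(-52/1208583) = 1025752/402861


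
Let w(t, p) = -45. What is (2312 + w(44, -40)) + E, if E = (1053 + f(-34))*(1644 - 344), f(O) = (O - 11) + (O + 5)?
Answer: 1274967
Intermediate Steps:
f(O) = -6 + 2*O (f(O) = (-11 + O) + (5 + O) = -6 + 2*O)
E = 1272700 (E = (1053 + (-6 + 2*(-34)))*(1644 - 344) = (1053 + (-6 - 68))*1300 = (1053 - 74)*1300 = 979*1300 = 1272700)
(2312 + w(44, -40)) + E = (2312 - 45) + 1272700 = 2267 + 1272700 = 1274967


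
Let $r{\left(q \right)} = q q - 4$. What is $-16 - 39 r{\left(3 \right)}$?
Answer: $-211$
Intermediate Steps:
$r{\left(q \right)} = -4 + q^{2}$ ($r{\left(q \right)} = q^{2} - 4 = -4 + q^{2}$)
$-16 - 39 r{\left(3 \right)} = -16 - 39 \left(-4 + 3^{2}\right) = -16 - 39 \left(-4 + 9\right) = -16 - 195 = -211$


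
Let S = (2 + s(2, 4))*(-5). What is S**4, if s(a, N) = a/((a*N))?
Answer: 4100625/256 ≈ 16018.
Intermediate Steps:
s(a, N) = 1/N (s(a, N) = a/((N*a)) = a*(1/(N*a)) = 1/N)
S = -45/4 (S = (2 + 1/4)*(-5) = (9/4)*(-5) = -45/4 ≈ -11.250)
S**4 = (-45/4)**4 = 4100625/256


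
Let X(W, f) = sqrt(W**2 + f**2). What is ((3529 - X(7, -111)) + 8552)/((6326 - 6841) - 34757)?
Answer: -12081/35272 + sqrt(12370)/35272 ≈ -0.33936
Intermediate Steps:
((3529 - X(7, -111)) + 8552)/((6326 - 6841) - 34757) = ((3529 - sqrt(7**2 + (-111)**2)) + 8552)/((6326 - 6841) - 34757) = ((3529 - sqrt(49 + 12321)) + 8552)/(-515 - 34757) = ((3529 - sqrt(12370)) + 8552)/(-35272) = (12081 - sqrt(12370))*(-1/35272) = -12081/35272 + sqrt(12370)/35272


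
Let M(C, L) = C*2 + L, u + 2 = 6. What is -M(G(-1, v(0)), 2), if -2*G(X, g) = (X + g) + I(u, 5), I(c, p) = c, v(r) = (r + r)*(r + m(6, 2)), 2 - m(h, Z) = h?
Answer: 1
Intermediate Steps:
u = 4 (u = -2 + 6 = 4)
m(h, Z) = 2 - h
v(r) = 2*r*(-4 + r) (v(r) = (r + r)*(r + (2 - 1*6)) = (2*r)*(r + (2 - 6)) = (2*r)*(r - 4) = (2*r)*(-4 + r) = 2*r*(-4 + r))
G(X, g) = -2 - X/2 - g/2 (G(X, g) = -((X + g) + 4)/2 = -(4 + X + g)/2 = -2 - X/2 - g/2)
M(C, L) = L + 2*C (M(C, L) = 2*C + L = L + 2*C)
-M(G(-1, v(0)), 2) = -(2 + 2*(-2 - ½*(-1) - 0*(-4 + 0))) = -(2 + 2*(-2 + ½ - 0*(-4))) = -(2 + 2*(-2 + ½ - ½*0)) = -(2 + 2*(-2 + ½ + 0)) = -(2 + 2*(-3/2)) = -(2 - 3) = -1*(-1) = 1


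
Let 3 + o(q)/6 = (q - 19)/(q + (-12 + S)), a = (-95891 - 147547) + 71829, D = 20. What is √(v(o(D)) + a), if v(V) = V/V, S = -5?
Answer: 2*I*√42902 ≈ 414.26*I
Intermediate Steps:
a = -171609 (a = -243438 + 71829 = -171609)
o(q) = -18 + 6*(-19 + q)/(-17 + q) (o(q) = -18 + 6*((q - 19)/(q + (-12 - 5))) = -18 + 6*((-19 + q)/(q - 17)) = -18 + 6*((-19 + q)/(-17 + q)) = -18 + 6*(-19 + q)/(-17 + q))
v(V) = 1
√(v(o(D)) + a) = √(1 - 171609) = √(-171608) = 2*I*√42902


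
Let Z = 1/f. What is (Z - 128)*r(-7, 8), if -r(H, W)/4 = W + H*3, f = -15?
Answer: -99892/15 ≈ -6659.5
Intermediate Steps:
Z = -1/15 (Z = 1/(-15) = -1/15 ≈ -0.066667)
r(H, W) = -12*H - 4*W (r(H, W) = -4*(W + H*3) = -4*(W + 3*H) = -12*H - 4*W)
(Z - 128)*r(-7, 8) = (-1/15 - 128)*(-12*(-7) - 4*8) = -1921*(84 - 32)/15 = -1921/15*52 = -99892/15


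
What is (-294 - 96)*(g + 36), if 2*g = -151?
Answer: 15405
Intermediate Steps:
g = -151/2 (g = (1/2)*(-151) = -151/2 ≈ -75.500)
(-294 - 96)*(g + 36) = (-294 - 96)*(-151/2 + 36) = -390*(-79/2) = 15405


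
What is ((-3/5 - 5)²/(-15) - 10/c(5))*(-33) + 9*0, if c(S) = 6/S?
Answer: 42999/125 ≈ 343.99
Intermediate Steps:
((-3/5 - 5)²/(-15) - 10/c(5))*(-33) + 9*0 = ((-3/5 - 5)²/(-15) - 10/(6/5))*(-33) + 9*0 = ((-3*⅕ - 5)²*(-1/15) - 10/(6*(⅕)))*(-33) + 0 = ((-⅗ - 5)²*(-1/15) - 10/6/5)*(-33) + 0 = ((-28/5)²*(-1/15) - 10*⅚)*(-33) + 0 = ((784/25)*(-1/15) - 25/3)*(-33) + 0 = (-784/375 - 25/3)*(-33) + 0 = -1303/125*(-33) + 0 = 42999/125 + 0 = 42999/125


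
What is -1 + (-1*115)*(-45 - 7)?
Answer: 5979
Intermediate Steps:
-1 + (-1*115)*(-45 - 7) = -1 - 115*(-52) = -1 + 5980 = 5979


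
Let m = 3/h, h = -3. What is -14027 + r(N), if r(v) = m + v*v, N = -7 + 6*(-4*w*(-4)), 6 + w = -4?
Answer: 921061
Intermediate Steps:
w = -10 (w = -6 - 4 = -10)
m = -1 (m = 3/(-3) = 3*(-1/3) = -1)
N = -967 (N = -7 + 6*(-4*(-10)*(-4)) = -7 + 6*(40*(-4)) = -7 + 6*(-160) = -7 - 960 = -967)
r(v) = -1 + v**2 (r(v) = -1 + v*v = -1 + v**2)
-14027 + r(N) = -14027 + (-1 + (-967)**2) = -14027 + (-1 + 935089) = -14027 + 935088 = 921061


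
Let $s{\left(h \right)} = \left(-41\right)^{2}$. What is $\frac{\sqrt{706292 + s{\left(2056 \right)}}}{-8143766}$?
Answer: $- \frac{\sqrt{707973}}{8143766} \approx -0.00010332$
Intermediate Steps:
$s{\left(h \right)} = 1681$
$\frac{\sqrt{706292 + s{\left(2056 \right)}}}{-8143766} = \frac{\sqrt{706292 + 1681}}{-8143766} = \sqrt{707973} \left(- \frac{1}{8143766}\right) = - \frac{\sqrt{707973}}{8143766}$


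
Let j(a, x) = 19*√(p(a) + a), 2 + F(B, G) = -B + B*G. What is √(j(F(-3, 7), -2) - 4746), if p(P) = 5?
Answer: √(-4746 + 19*I*√15) ≈ 0.5341 + 68.893*I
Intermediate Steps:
F(B, G) = -2 - B + B*G (F(B, G) = -2 + (-B + B*G) = -2 - B + B*G)
j(a, x) = 19*√(5 + a)
√(j(F(-3, 7), -2) - 4746) = √(19*√(5 + (-2 - 1*(-3) - 3*7)) - 4746) = √(19*√(5 + (-2 + 3 - 21)) - 4746) = √(19*√(5 - 20) - 4746) = √(19*√(-15) - 4746) = √(19*(I*√15) - 4746) = √(19*I*√15 - 4746) = √(-4746 + 19*I*√15)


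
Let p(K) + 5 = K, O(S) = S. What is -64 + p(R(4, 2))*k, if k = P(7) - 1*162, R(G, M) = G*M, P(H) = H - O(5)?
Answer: -544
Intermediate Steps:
P(H) = -5 + H (P(H) = H - 1*5 = H - 5 = -5 + H)
p(K) = -5 + K
k = -160 (k = (-5 + 7) - 1*162 = 2 - 162 = -160)
-64 + p(R(4, 2))*k = -64 + (-5 + 4*2)*(-160) = -64 + (-5 + 8)*(-160) = -64 + 3*(-160) = -64 - 480 = -544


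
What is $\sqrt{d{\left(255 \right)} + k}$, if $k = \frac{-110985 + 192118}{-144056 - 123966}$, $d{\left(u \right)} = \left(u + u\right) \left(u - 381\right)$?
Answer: $\frac{i \sqrt{4616189770450766}}{268022} \approx 253.5 i$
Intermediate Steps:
$d{\left(u \right)} = 2 u \left(-381 + u\right)$
$k = - \frac{81133}{268022}$ ($k = \frac{81133}{-268022} = 81133 \left(- \frac{1}{268022}\right) = - \frac{81133}{268022} \approx -0.30271$)
$\sqrt{d{\left(255 \right)} + k} = \sqrt{2 \cdot 255 \left(-381 + 255\right) - \frac{81133}{268022}} = \sqrt{2 \cdot 255 \left(-126\right) - \frac{81133}{268022}} = \sqrt{-64260 - \frac{81133}{268022}} = \sqrt{- \frac{17223174853}{268022}} = \frac{i \sqrt{4616189770450766}}{268022}$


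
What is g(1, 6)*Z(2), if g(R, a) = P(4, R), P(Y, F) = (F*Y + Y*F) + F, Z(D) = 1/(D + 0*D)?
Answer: 9/2 ≈ 4.5000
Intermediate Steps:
Z(D) = 1/D (Z(D) = 1/(D + 0) = 1/D)
P(Y, F) = F + 2*F*Y (P(Y, F) = (F*Y + F*Y) + F = 2*F*Y + F = F + 2*F*Y)
g(R, a) = 9*R (g(R, a) = R*(1 + 2*4) = R*(1 + 8) = R*9 = 9*R)
g(1, 6)*Z(2) = (9*1)/2 = 9*(½) = 9/2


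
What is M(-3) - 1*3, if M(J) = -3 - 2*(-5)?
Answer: 4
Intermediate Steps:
M(J) = 7 (M(J) = -3 + 10 = 7)
M(-3) - 1*3 = 7 - 1*3 = 7 - 3 = 4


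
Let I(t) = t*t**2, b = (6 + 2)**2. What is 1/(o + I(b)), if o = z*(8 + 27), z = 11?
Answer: 1/262529 ≈ 3.8091e-6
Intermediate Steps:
o = 385 (o = 11*(8 + 27) = 11*35 = 385)
b = 64 (b = 8**2 = 64)
I(t) = t**3
1/(o + I(b)) = 1/(385 + 64**3) = 1/(385 + 262144) = 1/262529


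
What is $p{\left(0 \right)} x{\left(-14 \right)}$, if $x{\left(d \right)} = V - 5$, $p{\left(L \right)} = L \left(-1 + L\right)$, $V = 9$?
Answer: $0$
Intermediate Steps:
$x{\left(d \right)} = 4$ ($x{\left(d \right)} = 9 - 5 = 4$)
$p{\left(0 \right)} x{\left(-14 \right)} = 0 \left(-1 + 0\right) 4 = 0 \left(-1\right) 4 = 0 \cdot 4 = 0$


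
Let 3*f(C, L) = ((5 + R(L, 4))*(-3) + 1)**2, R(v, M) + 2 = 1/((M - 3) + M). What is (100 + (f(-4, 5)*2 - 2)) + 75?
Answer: 16673/75 ≈ 222.31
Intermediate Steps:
R(v, M) = -2 + 1/(-3 + 2*M) (R(v, M) = -2 + 1/((M - 3) + M) = -2 + 1/((-3 + M) + M) = -2 + 1/(-3 + 2*M))
f(C, L) = 1849/75 (f(C, L) = ((5 + (7 - 4*4)/(-3 + 2*4))*(-3) + 1)**2/3 = ((5 + (7 - 16)/(-3 + 8))*(-3) + 1)**2/3 = ((5 - 9/5)*(-3) + 1)**2/3 = ((16/5)*(-3) + 1)**2/3 = (-48/5 + 1)**2/3 = (-43/5)**2/3 = (1/3)*(1849/25) = 1849/75)
(100 + (f(-4, 5)*2 - 2)) + 75 = (100 + ((1849/75)*2 - 2)) + 75 = (100 + (3698/75 - 2)) + 75 = (100 + 3548/75) + 75 = 11048/75 + 75 = 16673/75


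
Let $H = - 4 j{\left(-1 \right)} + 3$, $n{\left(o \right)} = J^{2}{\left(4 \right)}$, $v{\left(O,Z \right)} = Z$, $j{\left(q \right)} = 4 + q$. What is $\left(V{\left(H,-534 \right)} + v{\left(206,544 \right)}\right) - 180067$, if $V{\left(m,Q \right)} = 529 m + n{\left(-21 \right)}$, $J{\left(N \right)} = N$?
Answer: $-184268$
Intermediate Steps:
$n{\left(o \right)} = 16$ ($n{\left(o \right)} = 4^{2} = 16$)
$H = -9$ ($H = - 4 \left(4 - 1\right) + 3 = \left(-4\right) 3 + 3 = -12 + 3 = -9$)
$V{\left(m,Q \right)} = 16 + 529 m$ ($V{\left(m,Q \right)} = 529 m + 16 = 16 + 529 m$)
$\left(V{\left(H,-534 \right)} + v{\left(206,544 \right)}\right) - 180067 = \left(\left(16 + 529 \left(-9\right)\right) + 544\right) - 180067 = \left(\left(16 - 4761\right) + 544\right) - 180067 = \left(-4745 + 544\right) - 180067 = -4201 - 180067 = -184268$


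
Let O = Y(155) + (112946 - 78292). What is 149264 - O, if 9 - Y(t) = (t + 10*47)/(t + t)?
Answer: 7105387/62 ≈ 1.1460e+5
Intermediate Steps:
Y(t) = 9 - (470 + t)/(2*t) (Y(t) = 9 - (t + 10*47)/(t + t) = 9 - (t + 470)/(2*t) = 9 - (470 + t)*1/(2*t) = 9 - (470 + t)/(2*t))
O = 2148981/62 (O = (17/2 - 235/155) + (112946 - 78292) = (17/2 - 235*1/155) + 34654 = (17/2 - 47/31) + 34654 = 433/62 + 34654 = 2148981/62 ≈ 34661.)
149264 - O = 149264 - 1*2148981/62 = 149264 - 2148981/62 = 7105387/62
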